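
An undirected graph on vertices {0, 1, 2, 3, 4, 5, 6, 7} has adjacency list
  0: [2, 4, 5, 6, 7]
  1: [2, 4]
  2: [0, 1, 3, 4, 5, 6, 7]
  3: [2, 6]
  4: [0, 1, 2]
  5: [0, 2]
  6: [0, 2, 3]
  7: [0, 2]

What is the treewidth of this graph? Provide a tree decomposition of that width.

Treewidth 2.
One optimal decomposition is:
Bags: B1 = {0, 2, 6}  B2 = {0, 2, 4}  B3 = {0, 2, 5}  B4 = {0, 2, 7}  B5 = {1, 2, 4}  B6 = {2, 3, 6}
Tree: B1–B2, B2–B3, B3–B4, B2–B5, B1–B6

Every bag has size at most 3, so the width is 3 − 1 = 2 and tw(G) ≤ 2. On the other hand G contains the 3-clique {0, 2, 4}. A clique must lie in a single bag of any decomposition, so no decomposition can have width below 2. The upper and lower bounds meet at 2, so that is the treewidth.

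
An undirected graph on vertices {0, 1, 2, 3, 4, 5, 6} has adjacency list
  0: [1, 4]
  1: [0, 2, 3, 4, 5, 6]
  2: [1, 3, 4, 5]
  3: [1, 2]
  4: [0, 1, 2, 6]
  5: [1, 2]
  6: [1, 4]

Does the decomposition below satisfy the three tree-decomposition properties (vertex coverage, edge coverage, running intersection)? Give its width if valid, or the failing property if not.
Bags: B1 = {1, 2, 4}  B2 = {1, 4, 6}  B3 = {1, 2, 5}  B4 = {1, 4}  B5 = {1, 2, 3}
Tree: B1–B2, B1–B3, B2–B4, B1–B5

A tree decomposition must satisfy three properties: every vertex lies in some bag; for every edge, both endpoints lie together in some bag; and for every vertex, the bags containing it form a connected subtree. Here vertex 0 appears in no bag, so the decomposition is invalid.

No — vertex 0 appears in no bag.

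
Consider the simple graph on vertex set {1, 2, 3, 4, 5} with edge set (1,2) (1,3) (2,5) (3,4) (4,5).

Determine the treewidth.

2

A width-2 tree decomposition is:
Bags: B1 = {1, 2, 5}  B2 = {1, 3, 5}  B3 = {3, 4, 5}
Tree: B1–B2, B2–B3
The largest bag has 3 vertices, giving width 2; this decomposition certifies tw(G) ≤ 2. The edges 5–2–1–3–4–5 form a cycle, so G is not a tree and its treewidth is at least 2. The upper and lower bounds meet at 2, so that is the treewidth.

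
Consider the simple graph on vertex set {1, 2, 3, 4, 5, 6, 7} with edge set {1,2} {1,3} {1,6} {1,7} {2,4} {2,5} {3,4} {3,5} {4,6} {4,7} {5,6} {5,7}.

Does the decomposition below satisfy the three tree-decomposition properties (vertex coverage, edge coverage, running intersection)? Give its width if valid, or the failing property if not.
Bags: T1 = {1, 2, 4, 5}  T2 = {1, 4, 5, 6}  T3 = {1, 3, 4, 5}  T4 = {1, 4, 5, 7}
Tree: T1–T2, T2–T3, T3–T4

Vertex coverage: the bags together contain {1, 2, 3, 4, 5, 6, 7}, the full vertex set. Edge coverage: each edge of G has both endpoints in at least one bag. Running intersection: for every vertex, the bags containing it form a connected subtree. All three properties hold, so this is a valid tree decomposition of width max|bag| − 1 = 3, and hence tw(G) ≤ 3.

Yes; width 3.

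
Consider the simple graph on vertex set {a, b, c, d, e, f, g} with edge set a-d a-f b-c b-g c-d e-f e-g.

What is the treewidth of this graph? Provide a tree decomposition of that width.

Every bag has size at most 3, so the width is 3 − 1 = 2 and tw(G) ≤ 2. Since d–a–f–e–g–b–c–d is a cycle in G, G is not acyclic. Forests are exactly the graphs of treewidth ≤ 1, so tw(G) ≥ 2. Therefore the treewidth is 2.

Treewidth 2.
One optimal decomposition is:
Bags: B1 = {a, d, f}  B2 = {d, e, f}  B3 = {d, e, g}  B4 = {b, d, g}  B5 = {b, c, d}
Tree: B1–B2, B2–B3, B3–B4, B4–B5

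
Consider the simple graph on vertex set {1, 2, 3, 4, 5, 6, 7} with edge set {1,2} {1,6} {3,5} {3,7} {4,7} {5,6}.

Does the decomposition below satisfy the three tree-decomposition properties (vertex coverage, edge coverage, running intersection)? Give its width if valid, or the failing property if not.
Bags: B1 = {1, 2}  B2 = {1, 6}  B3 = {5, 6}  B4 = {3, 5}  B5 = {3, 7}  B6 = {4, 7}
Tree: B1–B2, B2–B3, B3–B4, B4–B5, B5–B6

Yes; width 1.

Vertex coverage: the bags together contain {1, 2, 3, 4, 5, 6, 7}, the full vertex set. Edge coverage: each edge of G has both endpoints in at least one bag. Running intersection: for every vertex, the bags containing it form a connected subtree. All three properties hold, so this is a valid tree decomposition of width max|bag| − 1 = 1, and hence tw(G) ≤ 1.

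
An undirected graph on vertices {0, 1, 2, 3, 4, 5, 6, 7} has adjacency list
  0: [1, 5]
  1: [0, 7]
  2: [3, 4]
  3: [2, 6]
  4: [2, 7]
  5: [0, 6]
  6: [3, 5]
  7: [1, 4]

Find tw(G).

2

A width-2 tree decomposition is:
Bags: B1 = {0, 5, 6}  B2 = {0, 1, 6}  B3 = {1, 6, 7}  B4 = {4, 6, 7}  B5 = {2, 4, 6}  B6 = {2, 3, 6}
Tree: B1–B2, B2–B3, B3–B4, B4–B5, B5–B6
The largest bag has 3 vertices, giving width 2; this decomposition certifies tw(G) ≤ 2. Since 6–5–0–1–7–4–2–3–6 is a cycle in G, G is not acyclic. Forests are exactly the graphs of treewidth ≤ 1, so tw(G) ≥ 2. Hence tw(G) = 2 exactly.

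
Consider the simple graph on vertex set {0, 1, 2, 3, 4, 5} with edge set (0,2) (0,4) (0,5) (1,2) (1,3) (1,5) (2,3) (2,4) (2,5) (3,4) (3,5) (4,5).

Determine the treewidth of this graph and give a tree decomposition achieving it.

Each bag holds 4 vertices, so the decomposition has width 3, which upper-bounds the treewidth. On the other hand G contains the 4-clique {0, 2, 4, 5}. A clique must lie in a single bag of any decomposition, so no decomposition can have width below 3. The upper and lower bounds meet at 3, so that is the treewidth.

Treewidth 3.
One such decomposition:
Bags: B1 = {1, 2, 3, 5}  B2 = {2, 3, 4, 5}  B3 = {0, 2, 4, 5}
Tree: B1–B2, B2–B3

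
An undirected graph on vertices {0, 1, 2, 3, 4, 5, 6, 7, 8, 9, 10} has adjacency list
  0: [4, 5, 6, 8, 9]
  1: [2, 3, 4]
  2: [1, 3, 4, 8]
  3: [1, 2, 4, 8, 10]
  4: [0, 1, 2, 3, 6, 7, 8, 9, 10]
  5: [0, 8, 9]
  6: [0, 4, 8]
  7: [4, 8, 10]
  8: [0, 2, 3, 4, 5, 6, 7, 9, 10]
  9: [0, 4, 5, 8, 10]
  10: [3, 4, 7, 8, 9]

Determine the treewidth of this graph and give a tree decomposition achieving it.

Treewidth 3.
Bags: B1 = {4, 8, 9, 10}  B2 = {3, 4, 8, 10}  B3 = {0, 4, 8, 9}  B4 = {4, 7, 8, 10}  B5 = {2, 3, 4, 8}  B6 = {0, 4, 6, 8}  B7 = {0, 5, 8, 9}  B8 = {1, 2, 3, 4}
Tree: B1–B2, B1–B3, B1–B4, B2–B5, B3–B6, B3–B7, B5–B8

Each bag holds 4 vertices, so the decomposition has width 3, which upper-bounds the treewidth. On the other hand G contains the 4-clique {0, 4, 8, 9}. A clique must lie in a single bag of any decomposition, so no decomposition can have width below 3. Therefore the treewidth is 3.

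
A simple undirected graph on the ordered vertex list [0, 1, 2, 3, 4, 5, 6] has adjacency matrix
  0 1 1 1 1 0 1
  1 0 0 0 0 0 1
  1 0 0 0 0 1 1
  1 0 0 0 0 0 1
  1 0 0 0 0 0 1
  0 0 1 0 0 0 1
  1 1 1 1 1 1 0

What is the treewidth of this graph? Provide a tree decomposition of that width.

Treewidth 2.
One optimal decomposition is:
Bags: B1 = {0, 2, 6}  B2 = {0, 1, 6}  B3 = {2, 5, 6}  B4 = {0, 3, 6}  B5 = {0, 4, 6}
Tree: B1–B2, B1–B3, B2–B4, B1–B5

Each bag holds 3 vertices, so the decomposition has width 2, which upper-bounds the treewidth. Conversely, {0, 1, 6} is a clique of size 3, and the vertices of any clique must share a bag in every tree decomposition; so some bag has ≥ 3 vertices and tw(G) ≥ 2. Combining the bounds, tw(G) = 2.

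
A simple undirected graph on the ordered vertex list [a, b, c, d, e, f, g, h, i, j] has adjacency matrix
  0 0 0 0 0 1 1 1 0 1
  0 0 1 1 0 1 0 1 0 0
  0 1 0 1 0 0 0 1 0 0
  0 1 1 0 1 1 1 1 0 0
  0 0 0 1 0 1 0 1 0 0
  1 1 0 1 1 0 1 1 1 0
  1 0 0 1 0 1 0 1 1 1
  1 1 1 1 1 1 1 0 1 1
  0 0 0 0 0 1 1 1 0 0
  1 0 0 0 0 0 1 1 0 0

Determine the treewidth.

A width-3 tree decomposition is:
Bags: B1 = {d, e, f, h}  B2 = {d, f, g, h}  B3 = {a, f, g, h}  B4 = {b, d, f, h}  B5 = {b, c, d, h}  B6 = {f, g, h, i}  B7 = {a, g, h, j}
Tree: B1–B2, B2–B3, B1–B4, B4–B5, B2–B6, B3–B7
The largest bag has 4 vertices, giving width 3; this decomposition certifies tw(G) ≤ 3. For the lower bound, the 4 vertices {a, g, h, j} are pairwise adjacent, and any tree decomposition puts a clique entirely inside one bag — forcing width ≥ 3. Hence tw(G) = 3 exactly.

3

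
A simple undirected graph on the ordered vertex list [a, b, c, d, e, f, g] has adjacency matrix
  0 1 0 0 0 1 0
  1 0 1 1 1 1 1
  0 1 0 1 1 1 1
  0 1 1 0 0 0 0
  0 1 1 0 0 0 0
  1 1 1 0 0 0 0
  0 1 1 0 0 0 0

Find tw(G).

2

A width-2 tree decomposition is:
Bags: B1 = {b, c, d}  B2 = {b, c, f}  B3 = {b, c, g}  B4 = {b, c, e}  B5 = {a, b, f}
Tree: B1–B2, B1–B3, B1–B4, B2–B5
Every bag has size at most 3, so the width is 3 − 1 = 2 and tw(G) ≤ 2. On the other hand G contains the 3-clique {b, c, d}. A clique must lie in a single bag of any decomposition, so no decomposition can have width below 2. Hence tw(G) = 2 exactly.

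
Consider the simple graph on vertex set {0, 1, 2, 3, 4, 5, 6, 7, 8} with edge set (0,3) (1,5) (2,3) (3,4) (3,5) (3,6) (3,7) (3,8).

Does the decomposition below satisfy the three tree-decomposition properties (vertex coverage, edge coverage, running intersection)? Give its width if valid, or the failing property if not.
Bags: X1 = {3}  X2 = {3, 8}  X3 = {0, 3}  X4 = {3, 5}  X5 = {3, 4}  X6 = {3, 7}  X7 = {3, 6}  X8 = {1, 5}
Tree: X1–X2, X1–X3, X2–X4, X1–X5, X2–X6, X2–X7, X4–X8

No — vertex 2 appears in no bag.

A tree decomposition must satisfy three properties: every vertex lies in some bag; for every edge, both endpoints lie together in some bag; and for every vertex, the bags containing it form a connected subtree. Here vertex 2 appears in no bag, so the decomposition is invalid.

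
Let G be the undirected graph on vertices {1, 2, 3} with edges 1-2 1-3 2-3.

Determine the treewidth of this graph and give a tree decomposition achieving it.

With just one bag of size 3, the width is 3 − 1 = 2, so tw(G) ≤ 2. On the other hand G contains the 3-clique {1, 2, 3}. A clique must lie in a single bag of any decomposition, so no decomposition can have width below 2. The upper and lower bounds meet at 2, so that is the treewidth.

Treewidth 2.
One such decomposition:
Bags: B1 = {1, 2, 3}
Tree: (single bag)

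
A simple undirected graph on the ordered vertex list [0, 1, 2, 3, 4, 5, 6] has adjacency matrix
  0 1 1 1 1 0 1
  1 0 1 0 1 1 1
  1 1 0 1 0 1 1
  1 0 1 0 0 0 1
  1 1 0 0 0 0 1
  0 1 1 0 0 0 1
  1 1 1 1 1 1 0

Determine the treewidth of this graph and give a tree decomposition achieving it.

Each bag holds 4 vertices, so the decomposition has width 3, which upper-bounds the treewidth. Conversely, {0, 1, 2, 6} is a clique of size 4, and the vertices of any clique must share a bag in every tree decomposition; so some bag has ≥ 4 vertices and tw(G) ≥ 3. The upper and lower bounds meet at 3, so that is the treewidth.

Treewidth 3.
One optimal decomposition is:
Bags: B1 = {0, 1, 2, 6}  B2 = {0, 1, 4, 6}  B3 = {1, 2, 5, 6}  B4 = {0, 2, 3, 6}
Tree: B1–B2, B1–B3, B1–B4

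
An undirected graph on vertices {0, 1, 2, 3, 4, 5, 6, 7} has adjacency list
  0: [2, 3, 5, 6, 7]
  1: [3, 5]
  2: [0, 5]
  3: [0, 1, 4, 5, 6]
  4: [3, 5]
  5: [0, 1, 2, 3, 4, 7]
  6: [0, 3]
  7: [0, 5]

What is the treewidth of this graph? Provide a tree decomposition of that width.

Every bag has size at most 3, so the width is 3 − 1 = 2 and tw(G) ≤ 2. For the lower bound, the 3 vertices {0, 2, 5} are pairwise adjacent, and any tree decomposition puts a clique entirely inside one bag — forcing width ≥ 2. The upper and lower bounds meet at 2, so that is the treewidth.

Treewidth 2.
One optimal decomposition is:
Bags: B1 = {0, 2, 5}  B2 = {0, 3, 5}  B3 = {0, 5, 7}  B4 = {0, 3, 6}  B5 = {1, 3, 5}  B6 = {3, 4, 5}
Tree: B1–B2, B2–B3, B2–B4, B2–B5, B5–B6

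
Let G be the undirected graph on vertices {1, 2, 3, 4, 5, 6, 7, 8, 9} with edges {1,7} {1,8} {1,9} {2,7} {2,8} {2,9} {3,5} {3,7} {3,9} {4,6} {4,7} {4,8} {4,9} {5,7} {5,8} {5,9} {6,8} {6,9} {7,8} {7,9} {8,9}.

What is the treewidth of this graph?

3

A width-3 tree decomposition is:
Bags: B1 = {4, 6, 8, 9}  B2 = {4, 7, 8, 9}  B3 = {1, 7, 8, 9}  B4 = {2, 7, 8, 9}  B5 = {5, 7, 8, 9}  B6 = {3, 5, 7, 9}
Tree: B1–B2, B2–B3, B2–B4, B3–B5, B5–B6
Each bag holds 4 vertices, so the decomposition has width 3, which upper-bounds the treewidth. For the lower bound, the 4 vertices {4, 6, 8, 9} are pairwise adjacent, and any tree decomposition puts a clique entirely inside one bag — forcing width ≥ 3. Combining the bounds, tw(G) = 3.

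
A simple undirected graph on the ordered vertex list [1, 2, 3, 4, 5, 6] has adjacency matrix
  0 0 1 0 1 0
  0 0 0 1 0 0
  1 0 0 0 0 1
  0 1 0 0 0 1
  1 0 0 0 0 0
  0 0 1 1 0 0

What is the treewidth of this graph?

A width-1 tree decomposition is:
Bags: B1 = {2, 4}  B2 = {4, 6}  B3 = {3, 6}  B4 = {1, 3}  B5 = {1, 5}
Tree: B1–B2, B2–B3, B3–B4, B4–B5
Each bag holds 2 vertices, so the decomposition has width 1, which upper-bounds the treewidth. G has an edge, so its treewidth is at least 1. The upper and lower bounds meet at 1, so that is the treewidth.

1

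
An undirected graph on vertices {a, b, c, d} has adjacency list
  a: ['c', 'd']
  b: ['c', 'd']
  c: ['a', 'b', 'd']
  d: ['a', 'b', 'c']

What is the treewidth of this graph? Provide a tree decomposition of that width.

Each bag holds 3 vertices, so the decomposition has width 2, which upper-bounds the treewidth. Conversely, {a, c, d} is a clique of size 3, and the vertices of any clique must share a bag in every tree decomposition; so some bag has ≥ 3 vertices and tw(G) ≥ 2. Therefore the treewidth is 2.

Treewidth 2.
One optimal decomposition is:
Bags: B1 = {a, c, d}  B2 = {b, c, d}
Tree: B1–B2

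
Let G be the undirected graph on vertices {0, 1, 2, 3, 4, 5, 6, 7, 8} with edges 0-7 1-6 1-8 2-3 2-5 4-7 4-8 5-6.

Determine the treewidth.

1

A width-1 tree decomposition is:
Bags: B1 = {2, 3}  B2 = {2, 5}  B3 = {5, 6}  B4 = {1, 6}  B5 = {1, 8}  B6 = {4, 8}  B7 = {4, 7}  B8 = {0, 7}
Tree: B1–B2, B2–B3, B3–B4, B4–B5, B5–B6, B6–B7, B7–B8
Every bag has size at most 2, so the width is 2 − 1 = 1 and tw(G) ≤ 1. G has an edge, so its treewidth is at least 1. Hence tw(G) = 1 exactly.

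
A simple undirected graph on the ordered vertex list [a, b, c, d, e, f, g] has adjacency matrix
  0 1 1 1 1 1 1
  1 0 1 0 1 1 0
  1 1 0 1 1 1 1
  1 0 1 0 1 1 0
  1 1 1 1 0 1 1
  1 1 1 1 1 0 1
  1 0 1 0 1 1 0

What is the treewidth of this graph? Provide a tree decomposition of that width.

Treewidth 4.
One optimal decomposition is:
Bags: B1 = {a, c, e, f, g}  B2 = {a, c, d, e, f}  B3 = {a, b, c, e, f}
Tree: B1–B2, B2–B3

Every bag has size at most 5, so the width is 5 − 1 = 4 and tw(G) ≤ 4. Conversely, {a, c, d, e, f} is a clique of size 5, and the vertices of any clique must share a bag in every tree decomposition; so some bag has ≥ 5 vertices and tw(G) ≥ 4. The upper and lower bounds meet at 4, so that is the treewidth.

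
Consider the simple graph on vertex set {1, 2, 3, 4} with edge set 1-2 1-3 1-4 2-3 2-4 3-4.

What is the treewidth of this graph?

A width-3 tree decomposition is:
Bags: B1 = {1, 2, 3, 4}
Tree: (single bag)
A single bag containing all 4 vertices is trivially a valid decomposition of width 3. For the lower bound, the 4 vertices {1, 2, 3, 4} are pairwise adjacent, and any tree decomposition puts a clique entirely inside one bag — forcing width ≥ 3. Therefore the treewidth is 3.

3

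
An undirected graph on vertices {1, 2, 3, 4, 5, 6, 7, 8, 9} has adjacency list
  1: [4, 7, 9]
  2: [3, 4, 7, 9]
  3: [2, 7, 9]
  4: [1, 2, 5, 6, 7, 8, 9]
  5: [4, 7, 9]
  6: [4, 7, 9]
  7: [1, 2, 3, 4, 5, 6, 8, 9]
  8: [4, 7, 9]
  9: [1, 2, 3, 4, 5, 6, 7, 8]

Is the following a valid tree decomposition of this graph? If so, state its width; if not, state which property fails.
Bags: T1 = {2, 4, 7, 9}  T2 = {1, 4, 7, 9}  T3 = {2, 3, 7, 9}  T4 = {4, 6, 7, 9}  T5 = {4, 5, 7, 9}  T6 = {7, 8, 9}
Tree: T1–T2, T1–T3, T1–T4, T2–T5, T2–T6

A tree decomposition must satisfy three properties: every vertex lies in some bag; for every edge, both endpoints lie together in some bag; and for every vertex, the bags containing it form a connected subtree. Here edge (4,8) lies in no bag, so the decomposition is invalid.

No — edge (4,8) lies in no bag.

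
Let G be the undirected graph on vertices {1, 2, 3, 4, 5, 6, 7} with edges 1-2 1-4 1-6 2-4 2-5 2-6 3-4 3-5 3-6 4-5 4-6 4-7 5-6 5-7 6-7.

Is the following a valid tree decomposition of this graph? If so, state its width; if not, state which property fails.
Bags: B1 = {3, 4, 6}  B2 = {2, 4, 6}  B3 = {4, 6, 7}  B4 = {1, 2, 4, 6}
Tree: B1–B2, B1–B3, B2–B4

No — vertex 5 appears in no bag.

A tree decomposition must satisfy three properties: every vertex lies in some bag; for every edge, both endpoints lie together in some bag; and for every vertex, the bags containing it form a connected subtree. Here vertex 5 appears in no bag, so the decomposition is invalid.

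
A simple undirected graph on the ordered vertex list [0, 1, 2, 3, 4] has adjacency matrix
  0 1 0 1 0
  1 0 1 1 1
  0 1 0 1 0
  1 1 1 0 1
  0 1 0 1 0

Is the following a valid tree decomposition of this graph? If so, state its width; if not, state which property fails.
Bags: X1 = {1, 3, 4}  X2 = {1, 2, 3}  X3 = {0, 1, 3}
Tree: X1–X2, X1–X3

Yes; width 2.

Every vertex of G appears in some bag (union = {0, 1, 2, 3, 4}); every edge is covered by a bag; and for each vertex v the set of bags containing v is connected in the bag tree. The decomposition is therefore valid. The largest bag has 3 vertices, so the width is 2.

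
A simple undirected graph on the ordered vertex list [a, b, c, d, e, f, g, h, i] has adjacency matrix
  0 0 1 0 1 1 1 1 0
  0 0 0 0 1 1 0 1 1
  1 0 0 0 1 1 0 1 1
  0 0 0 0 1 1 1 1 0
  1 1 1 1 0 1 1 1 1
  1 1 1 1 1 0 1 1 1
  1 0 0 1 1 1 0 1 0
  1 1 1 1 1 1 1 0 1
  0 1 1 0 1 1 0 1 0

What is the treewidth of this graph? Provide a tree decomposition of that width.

Every bag has size at most 5, so the width is 5 − 1 = 4 and tw(G) ≤ 4. Conversely, {d, e, f, g, h} is a clique of size 5, and the vertices of any clique must share a bag in every tree decomposition; so some bag has ≥ 5 vertices and tw(G) ≥ 4. Hence tw(G) = 4 exactly.

Treewidth 4.
One optimal decomposition is:
Bags: B1 = {a, c, e, f, h}  B2 = {a, e, f, g, h}  B3 = {d, e, f, g, h}  B4 = {c, e, f, h, i}  B5 = {b, e, f, h, i}
Tree: B1–B2, B2–B3, B1–B4, B4–B5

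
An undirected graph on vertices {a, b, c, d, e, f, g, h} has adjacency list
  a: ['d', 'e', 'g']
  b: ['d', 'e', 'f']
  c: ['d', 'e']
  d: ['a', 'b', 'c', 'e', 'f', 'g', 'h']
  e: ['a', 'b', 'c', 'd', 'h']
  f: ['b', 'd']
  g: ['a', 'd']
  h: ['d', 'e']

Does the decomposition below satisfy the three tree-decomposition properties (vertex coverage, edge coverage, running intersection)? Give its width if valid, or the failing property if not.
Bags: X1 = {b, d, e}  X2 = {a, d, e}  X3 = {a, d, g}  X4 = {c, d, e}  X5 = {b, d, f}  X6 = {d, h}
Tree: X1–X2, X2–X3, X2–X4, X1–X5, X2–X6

No — edge (e,h) lies in no bag.

A tree decomposition must satisfy three properties: every vertex lies in some bag; for every edge, both endpoints lie together in some bag; and for every vertex, the bags containing it form a connected subtree. Here edge (e,h) lies in no bag, so the decomposition is invalid.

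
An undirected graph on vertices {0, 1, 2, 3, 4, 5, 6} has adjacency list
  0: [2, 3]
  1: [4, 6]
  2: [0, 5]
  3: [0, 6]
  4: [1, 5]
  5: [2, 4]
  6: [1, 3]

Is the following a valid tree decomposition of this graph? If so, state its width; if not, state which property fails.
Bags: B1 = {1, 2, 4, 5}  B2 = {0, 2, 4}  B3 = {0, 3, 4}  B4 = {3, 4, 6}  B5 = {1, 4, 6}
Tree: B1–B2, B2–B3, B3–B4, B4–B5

No — bags containing vertex 1 are not connected in the tree.

A tree decomposition must satisfy three properties: every vertex lies in some bag; for every edge, both endpoints lie together in some bag; and for every vertex, the bags containing it form a connected subtree. Here bags containing vertex 1 are not connected in the tree, so the decomposition is invalid.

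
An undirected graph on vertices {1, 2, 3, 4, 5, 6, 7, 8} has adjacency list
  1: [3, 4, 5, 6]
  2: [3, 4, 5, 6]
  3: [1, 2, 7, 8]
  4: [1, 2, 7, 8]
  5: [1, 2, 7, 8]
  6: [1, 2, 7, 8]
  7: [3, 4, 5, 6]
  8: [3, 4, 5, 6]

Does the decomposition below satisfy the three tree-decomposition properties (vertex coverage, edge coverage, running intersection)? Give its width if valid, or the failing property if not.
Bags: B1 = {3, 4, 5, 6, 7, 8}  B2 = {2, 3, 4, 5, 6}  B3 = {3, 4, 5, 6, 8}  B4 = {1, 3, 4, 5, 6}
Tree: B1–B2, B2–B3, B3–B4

No — bags containing vertex 8 are not connected in the tree.

A tree decomposition must satisfy three properties: every vertex lies in some bag; for every edge, both endpoints lie together in some bag; and for every vertex, the bags containing it form a connected subtree. Here bags containing vertex 8 are not connected in the tree, so the decomposition is invalid.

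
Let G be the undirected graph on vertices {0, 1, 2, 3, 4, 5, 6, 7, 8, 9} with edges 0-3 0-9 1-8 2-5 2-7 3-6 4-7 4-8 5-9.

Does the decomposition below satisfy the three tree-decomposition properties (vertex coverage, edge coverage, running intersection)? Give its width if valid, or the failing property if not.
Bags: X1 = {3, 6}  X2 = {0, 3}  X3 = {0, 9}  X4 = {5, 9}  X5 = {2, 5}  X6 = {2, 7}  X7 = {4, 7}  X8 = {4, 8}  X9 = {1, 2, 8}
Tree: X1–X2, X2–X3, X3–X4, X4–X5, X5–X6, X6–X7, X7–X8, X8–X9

No — bags containing vertex 2 are not connected in the tree.

A tree decomposition must satisfy three properties: every vertex lies in some bag; for every edge, both endpoints lie together in some bag; and for every vertex, the bags containing it form a connected subtree. Here bags containing vertex 2 are not connected in the tree, so the decomposition is invalid.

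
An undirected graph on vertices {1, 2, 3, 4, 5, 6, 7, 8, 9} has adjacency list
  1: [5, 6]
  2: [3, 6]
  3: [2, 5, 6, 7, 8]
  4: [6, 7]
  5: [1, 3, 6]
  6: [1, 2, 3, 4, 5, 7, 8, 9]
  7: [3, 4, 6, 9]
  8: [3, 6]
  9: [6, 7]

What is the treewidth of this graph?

A width-2 tree decomposition is:
Bags: B1 = {2, 3, 6}  B2 = {3, 6, 8}  B3 = {3, 5, 6}  B4 = {3, 6, 7}  B5 = {4, 6, 7}  B6 = {6, 7, 9}  B7 = {1, 5, 6}
Tree: B1–B2, B1–B3, B3–B4, B4–B5, B4–B6, B3–B7
The largest bag has 3 vertices, giving width 2; this decomposition certifies tw(G) ≤ 2. For the lower bound, the 3 vertices {1, 5, 6} are pairwise adjacent, and any tree decomposition puts a clique entirely inside one bag — forcing width ≥ 2. Hence tw(G) = 2 exactly.

2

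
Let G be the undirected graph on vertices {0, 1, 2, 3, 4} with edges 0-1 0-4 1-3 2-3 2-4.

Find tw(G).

2

A width-2 tree decomposition is:
Bags: B1 = {1, 2, 3}  B2 = {1, 2, 4}  B3 = {0, 1, 4}
Tree: B1–B2, B2–B3
Each bag holds 3 vertices, so the decomposition has width 2, which upper-bounds the treewidth. For the lower bound, G contains the cycle 1–3–2–4–0–1, so G is not a forest; only forests have treewidth ≤ 1, hence tw(G) ≥ 2. Therefore the treewidth is 2.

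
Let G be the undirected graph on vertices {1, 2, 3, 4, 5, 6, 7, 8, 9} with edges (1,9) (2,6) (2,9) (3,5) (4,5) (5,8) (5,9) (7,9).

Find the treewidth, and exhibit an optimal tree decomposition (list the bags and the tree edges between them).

Each bag holds 2 vertices, so the decomposition has width 1, which upper-bounds the treewidth. Since G has at least one edge (e.g. 9–7), it is not an edgeless graph, so tw(G) ≥ 1. The upper and lower bounds meet at 1, so that is the treewidth.

Treewidth 1.
Bags: B1 = {7, 9}  B2 = {1, 9}  B3 = {5, 9}  B4 = {3, 5}  B5 = {2, 9}  B6 = {4, 5}  B7 = {2, 6}  B8 = {5, 8}
Tree: B1–B2, B1–B3, B3–B4, B2–B5, B3–B6, B5–B7, B4–B8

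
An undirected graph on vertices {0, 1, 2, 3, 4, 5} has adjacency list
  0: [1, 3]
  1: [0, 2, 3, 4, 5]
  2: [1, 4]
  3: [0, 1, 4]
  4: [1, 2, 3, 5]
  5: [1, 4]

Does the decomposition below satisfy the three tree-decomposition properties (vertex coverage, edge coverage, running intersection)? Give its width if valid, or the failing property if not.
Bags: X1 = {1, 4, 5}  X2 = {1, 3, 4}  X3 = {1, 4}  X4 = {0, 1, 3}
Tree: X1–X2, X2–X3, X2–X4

No — vertex 2 appears in no bag.

A tree decomposition must satisfy three properties: every vertex lies in some bag; for every edge, both endpoints lie together in some bag; and for every vertex, the bags containing it form a connected subtree. Here vertex 2 appears in no bag, so the decomposition is invalid.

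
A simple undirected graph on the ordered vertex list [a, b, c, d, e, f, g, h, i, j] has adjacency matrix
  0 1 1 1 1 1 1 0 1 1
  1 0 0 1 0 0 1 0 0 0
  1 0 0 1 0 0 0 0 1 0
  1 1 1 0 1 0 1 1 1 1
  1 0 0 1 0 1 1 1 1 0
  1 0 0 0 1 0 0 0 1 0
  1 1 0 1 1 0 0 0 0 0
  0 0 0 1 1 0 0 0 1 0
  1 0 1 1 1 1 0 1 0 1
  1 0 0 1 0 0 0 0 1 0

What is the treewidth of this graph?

A width-3 tree decomposition is:
Bags: B1 = {a, d, e, i}  B2 = {d, e, h, i}  B3 = {a, d, i, j}  B4 = {a, e, f, i}  B5 = {a, d, e, g}  B6 = {a, c, d, i}  B7 = {a, b, d, g}
Tree: B1–B2, B1–B3, B1–B4, B1–B5, B1–B6, B5–B7
Every bag has size at most 4, so the width is 4 − 1 = 3 and tw(G) ≤ 3. Conversely, {d, e, h, i} is a clique of size 4, and the vertices of any clique must share a bag in every tree decomposition; so some bag has ≥ 4 vertices and tw(G) ≥ 3. The upper and lower bounds meet at 3, so that is the treewidth.

3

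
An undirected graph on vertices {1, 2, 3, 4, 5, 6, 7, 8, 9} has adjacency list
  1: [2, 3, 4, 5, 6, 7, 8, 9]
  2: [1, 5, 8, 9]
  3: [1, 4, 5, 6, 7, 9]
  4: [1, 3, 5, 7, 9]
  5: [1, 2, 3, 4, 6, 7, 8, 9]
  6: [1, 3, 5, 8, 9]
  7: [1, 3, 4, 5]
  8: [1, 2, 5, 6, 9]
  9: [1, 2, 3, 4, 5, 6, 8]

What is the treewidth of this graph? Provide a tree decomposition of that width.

Treewidth 4.
One such decomposition:
Bags: B1 = {1, 3, 5, 6, 9}  B2 = {1, 3, 4, 5, 9}  B3 = {1, 3, 4, 5, 7}  B4 = {1, 5, 6, 8, 9}  B5 = {1, 2, 5, 8, 9}
Tree: B1–B2, B2–B3, B1–B4, B4–B5

Every bag has size at most 5, so the width is 5 − 1 = 4 and tw(G) ≤ 4. Conversely, {1, 2, 5, 8, 9} is a clique of size 5, and the vertices of any clique must share a bag in every tree decomposition; so some bag has ≥ 5 vertices and tw(G) ≥ 4. Therefore the treewidth is 4.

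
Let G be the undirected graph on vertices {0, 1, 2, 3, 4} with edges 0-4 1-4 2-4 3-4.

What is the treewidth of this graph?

1

A width-1 tree decomposition is:
Bags: B1 = {3, 4}  B2 = {0, 4}  B3 = {2, 4}  B4 = {1, 4}
Tree: B1–B2, B1–B3, B3–B4
Each bag holds 2 vertices, so the decomposition has width 1, which upper-bounds the treewidth. Any graph with an edge has treewidth ≥ 1, and G has the edge 4–3. Therefore the treewidth is 1.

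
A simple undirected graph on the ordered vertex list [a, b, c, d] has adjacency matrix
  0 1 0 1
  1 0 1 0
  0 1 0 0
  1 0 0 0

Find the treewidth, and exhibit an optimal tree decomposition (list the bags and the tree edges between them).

Every bag has size at most 2, so the width is 2 − 1 = 1 and tw(G) ≤ 1. Since G has at least one edge (e.g. b–a), it is not an edgeless graph, so tw(G) ≥ 1. Hence tw(G) = 1 exactly.

Treewidth 1.
Bags: B1 = {a, b}  B2 = {b, c}  B3 = {a, d}
Tree: B1–B2, B1–B3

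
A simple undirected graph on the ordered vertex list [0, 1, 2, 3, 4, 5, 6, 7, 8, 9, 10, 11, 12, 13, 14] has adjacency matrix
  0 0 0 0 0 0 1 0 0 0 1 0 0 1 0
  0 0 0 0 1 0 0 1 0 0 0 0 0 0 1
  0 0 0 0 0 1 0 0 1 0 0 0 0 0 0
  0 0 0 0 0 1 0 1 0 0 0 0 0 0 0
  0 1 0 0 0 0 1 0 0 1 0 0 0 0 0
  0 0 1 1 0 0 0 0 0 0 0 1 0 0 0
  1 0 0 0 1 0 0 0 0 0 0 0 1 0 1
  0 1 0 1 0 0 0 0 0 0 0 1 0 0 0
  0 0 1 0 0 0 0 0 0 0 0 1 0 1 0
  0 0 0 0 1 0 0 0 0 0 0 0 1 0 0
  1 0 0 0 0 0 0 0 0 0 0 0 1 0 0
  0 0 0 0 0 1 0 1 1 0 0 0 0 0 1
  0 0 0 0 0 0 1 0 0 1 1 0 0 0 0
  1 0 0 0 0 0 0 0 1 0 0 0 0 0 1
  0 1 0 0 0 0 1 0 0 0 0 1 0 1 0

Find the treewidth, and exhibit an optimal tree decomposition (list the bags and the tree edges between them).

Treewidth 3.
Bags: B1 = {0, 9, 10, 12}  B2 = {0, 6, 9, 12}  B3 = {0, 4, 6, 9}  B4 = {0, 4, 6, 13}  B5 = {4, 6, 13, 14}  B6 = {1, 4, 13, 14}  B7 = {1, 8, 13, 14}  B8 = {1, 8, 11, 14}  B9 = {1, 7, 8, 11}  B10 = {2, 7, 8, 11}  B11 = {2, 5, 7, 11}  B12 = {2, 3, 5, 7}
Tree: B1–B2, B2–B3, B3–B4, B4–B5, B5–B6, B6–B7, B7–B8, B8–B9, B9–B10, B10–B11, B11–B12

The largest bag has 4 vertices, giving width 3; this decomposition certifies tw(G) ≤ 3. For the lower bound: the 4 vertex sets {9,10,12}, {0}, {6}, {1,4,13,14} are disjoint, each induces a connected subgraph, and every pair is joined by at least one edge of G. Contracting each set to a single vertex therefore yields K_{4} as a minor, and since treewidth is minor-monotone, tw(G) ≥ tw(K_{4}) = 3. The upper and lower bounds meet at 3, so that is the treewidth.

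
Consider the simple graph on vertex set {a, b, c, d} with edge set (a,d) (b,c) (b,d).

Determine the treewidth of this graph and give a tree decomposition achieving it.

Every bag has size at most 2, so the width is 2 − 1 = 1 and tw(G) ≤ 1. G has an edge, so its treewidth is at least 1. Hence tw(G) = 1 exactly.

Treewidth 1.
One optimal decomposition is:
Bags: B1 = {a, d}  B2 = {b, d}  B3 = {b, c}
Tree: B1–B2, B2–B3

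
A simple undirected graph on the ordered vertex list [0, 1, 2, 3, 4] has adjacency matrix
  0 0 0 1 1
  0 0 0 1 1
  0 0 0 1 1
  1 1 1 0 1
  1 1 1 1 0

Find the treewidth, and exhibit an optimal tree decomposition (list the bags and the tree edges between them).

Each bag holds 3 vertices, so the decomposition has width 2, which upper-bounds the treewidth. On the other hand G contains the 3-clique {0, 3, 4}. A clique must lie in a single bag of any decomposition, so no decomposition can have width below 2. The upper and lower bounds meet at 2, so that is the treewidth.

Treewidth 2.
One optimal decomposition is:
Bags: B1 = {2, 3, 4}  B2 = {1, 3, 4}  B3 = {0, 3, 4}
Tree: B1–B2, B1–B3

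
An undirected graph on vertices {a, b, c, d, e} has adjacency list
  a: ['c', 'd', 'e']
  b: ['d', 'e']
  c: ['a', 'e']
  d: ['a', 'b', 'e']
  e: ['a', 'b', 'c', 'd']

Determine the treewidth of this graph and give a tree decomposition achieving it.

The largest bag has 3 vertices, giving width 2; this decomposition certifies tw(G) ≤ 2. Conversely, {a, d, e} is a clique of size 3, and the vertices of any clique must share a bag in every tree decomposition; so some bag has ≥ 3 vertices and tw(G) ≥ 2. Therefore the treewidth is 2.

Treewidth 2.
One optimal decomposition is:
Bags: B1 = {a, d, e}  B2 = {a, c, e}  B3 = {b, d, e}
Tree: B1–B2, B1–B3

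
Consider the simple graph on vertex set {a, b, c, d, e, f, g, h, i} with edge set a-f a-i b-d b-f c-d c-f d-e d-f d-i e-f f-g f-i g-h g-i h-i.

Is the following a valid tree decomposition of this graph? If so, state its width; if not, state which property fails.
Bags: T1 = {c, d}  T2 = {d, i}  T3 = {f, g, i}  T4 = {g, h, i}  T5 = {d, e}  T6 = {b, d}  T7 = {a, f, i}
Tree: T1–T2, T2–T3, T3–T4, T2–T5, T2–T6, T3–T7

A tree decomposition must satisfy three properties: every vertex lies in some bag; for every edge, both endpoints lie together in some bag; and for every vertex, the bags containing it form a connected subtree. Here edge (c,f) lies in no bag, so the decomposition is invalid.

No — edge (c,f) lies in no bag.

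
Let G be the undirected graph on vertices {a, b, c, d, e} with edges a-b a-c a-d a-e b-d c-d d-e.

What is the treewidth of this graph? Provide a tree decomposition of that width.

Treewidth 2.
Bags: B1 = {a, d, e}  B2 = {a, b, d}  B3 = {a, c, d}
Tree: B1–B2, B1–B3

Every bag has size at most 3, so the width is 3 − 1 = 2 and tw(G) ≤ 2. For the lower bound, the 3 vertices {a, d, e} are pairwise adjacent, and any tree decomposition puts a clique entirely inside one bag — forcing width ≥ 2. Hence tw(G) = 2 exactly.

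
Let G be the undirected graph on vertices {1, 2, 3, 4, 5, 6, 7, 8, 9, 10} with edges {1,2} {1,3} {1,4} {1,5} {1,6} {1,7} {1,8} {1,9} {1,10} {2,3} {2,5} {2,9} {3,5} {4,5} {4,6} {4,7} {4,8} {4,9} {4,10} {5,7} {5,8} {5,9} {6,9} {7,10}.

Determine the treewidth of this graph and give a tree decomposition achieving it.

Every bag has size at most 4, so the width is 4 − 1 = 3 and tw(G) ≤ 3. For the lower bound, the 4 vertices {1, 2, 5, 9} are pairwise adjacent, and any tree decomposition puts a clique entirely inside one bag — forcing width ≥ 3. Combining the bounds, tw(G) = 3.

Treewidth 3.
Bags: B1 = {1, 4, 5, 9}  B2 = {1, 4, 6, 9}  B3 = {1, 4, 5, 7}  B4 = {1, 4, 7, 10}  B5 = {1, 4, 5, 8}  B6 = {1, 2, 5, 9}  B7 = {1, 2, 3, 5}
Tree: B1–B2, B1–B3, B3–B4, B3–B5, B1–B6, B6–B7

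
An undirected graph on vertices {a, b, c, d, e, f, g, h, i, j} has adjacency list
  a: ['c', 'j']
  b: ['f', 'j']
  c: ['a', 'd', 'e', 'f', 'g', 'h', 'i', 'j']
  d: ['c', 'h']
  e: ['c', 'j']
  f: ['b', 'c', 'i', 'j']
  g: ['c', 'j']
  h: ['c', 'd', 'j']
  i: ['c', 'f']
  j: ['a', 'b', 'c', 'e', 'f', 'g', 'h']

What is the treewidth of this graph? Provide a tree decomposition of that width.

Every bag has size at most 3, so the width is 3 − 1 = 2 and tw(G) ≤ 2. For the lower bound, the 3 vertices {c, d, h} are pairwise adjacent, and any tree decomposition puts a clique entirely inside one bag — forcing width ≥ 2. Hence tw(G) = 2 exactly.

Treewidth 2.
One optimal decomposition is:
Bags: B1 = {a, c, j}  B2 = {c, f, j}  B3 = {c, f, i}  B4 = {c, e, j}  B5 = {c, h, j}  B6 = {b, f, j}  B7 = {c, g, j}  B8 = {c, d, h}
Tree: B1–B2, B2–B3, B1–B4, B4–B5, B2–B6, B1–B7, B5–B8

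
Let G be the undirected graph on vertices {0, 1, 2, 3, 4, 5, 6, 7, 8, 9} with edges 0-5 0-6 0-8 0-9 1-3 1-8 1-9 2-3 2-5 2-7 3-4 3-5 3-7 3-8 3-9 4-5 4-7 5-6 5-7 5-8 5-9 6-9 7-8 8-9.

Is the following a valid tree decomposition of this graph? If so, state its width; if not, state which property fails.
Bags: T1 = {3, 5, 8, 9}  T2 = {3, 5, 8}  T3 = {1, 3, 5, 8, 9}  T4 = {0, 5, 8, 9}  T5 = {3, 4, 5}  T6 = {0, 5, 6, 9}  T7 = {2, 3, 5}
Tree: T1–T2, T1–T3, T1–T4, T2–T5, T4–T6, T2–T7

A tree decomposition must satisfy three properties: every vertex lies in some bag; for every edge, both endpoints lie together in some bag; and for every vertex, the bags containing it form a connected subtree. Here vertex 7 appears in no bag, so the decomposition is invalid.

No — vertex 7 appears in no bag.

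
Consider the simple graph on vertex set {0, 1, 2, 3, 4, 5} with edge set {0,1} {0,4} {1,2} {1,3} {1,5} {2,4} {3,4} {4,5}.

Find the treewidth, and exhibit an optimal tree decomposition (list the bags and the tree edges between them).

Each bag holds 3 vertices, so the decomposition has width 2, which upper-bounds the treewidth. Since 5–1–0–4–5 is a cycle in G, G is not acyclic. Forests are exactly the graphs of treewidth ≤ 1, so tw(G) ≥ 2. The upper and lower bounds meet at 2, so that is the treewidth.

Treewidth 2.
One such decomposition:
Bags: B1 = {1, 4, 5}  B2 = {0, 1, 4}  B3 = {1, 2, 4}  B4 = {1, 3, 4}
Tree: B1–B2, B2–B3, B3–B4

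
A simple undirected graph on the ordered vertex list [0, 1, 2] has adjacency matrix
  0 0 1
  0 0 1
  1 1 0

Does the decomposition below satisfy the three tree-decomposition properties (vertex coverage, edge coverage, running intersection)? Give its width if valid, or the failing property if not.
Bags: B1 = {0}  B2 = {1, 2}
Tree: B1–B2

No — edge (2,0) lies in no bag.

A tree decomposition must satisfy three properties: every vertex lies in some bag; for every edge, both endpoints lie together in some bag; and for every vertex, the bags containing it form a connected subtree. Here edge (2,0) lies in no bag, so the decomposition is invalid.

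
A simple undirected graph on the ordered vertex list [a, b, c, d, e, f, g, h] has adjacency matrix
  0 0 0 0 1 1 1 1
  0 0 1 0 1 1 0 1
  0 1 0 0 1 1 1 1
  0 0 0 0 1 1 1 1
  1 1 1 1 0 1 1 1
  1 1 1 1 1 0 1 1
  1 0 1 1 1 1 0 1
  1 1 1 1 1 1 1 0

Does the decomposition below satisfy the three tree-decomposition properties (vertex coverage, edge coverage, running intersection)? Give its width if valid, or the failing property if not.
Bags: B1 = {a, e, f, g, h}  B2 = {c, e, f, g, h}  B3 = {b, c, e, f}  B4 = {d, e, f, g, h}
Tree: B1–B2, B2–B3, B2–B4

No — edge (h,b) lies in no bag.

A tree decomposition must satisfy three properties: every vertex lies in some bag; for every edge, both endpoints lie together in some bag; and for every vertex, the bags containing it form a connected subtree. Here edge (h,b) lies in no bag, so the decomposition is invalid.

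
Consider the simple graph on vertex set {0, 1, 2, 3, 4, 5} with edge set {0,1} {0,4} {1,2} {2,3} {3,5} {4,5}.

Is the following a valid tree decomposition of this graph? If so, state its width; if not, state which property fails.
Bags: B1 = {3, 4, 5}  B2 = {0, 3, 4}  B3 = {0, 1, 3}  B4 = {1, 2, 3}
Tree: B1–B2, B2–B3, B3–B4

Every vertex of G appears in some bag (union = {0, 1, 2, 3, 4, 5}); every edge is covered by a bag; and for each vertex v the set of bags containing v is connected in the bag tree. The decomposition is therefore valid. The largest bag has 3 vertices, so the width is 2.

Yes; width 2.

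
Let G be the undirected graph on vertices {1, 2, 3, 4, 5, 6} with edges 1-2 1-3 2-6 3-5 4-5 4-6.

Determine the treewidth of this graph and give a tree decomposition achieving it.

Treewidth 2.
One such decomposition:
Bags: B1 = {4, 5, 6}  B2 = {2, 5, 6}  B3 = {1, 2, 5}  B4 = {1, 3, 5}
Tree: B1–B2, B2–B3, B3–B4

The largest bag has 3 vertices, giving width 2; this decomposition certifies tw(G) ≤ 2. Since 5–4–6–2–1–3–5 is a cycle in G, G is not acyclic. Forests are exactly the graphs of treewidth ≤ 1, so tw(G) ≥ 2. Therefore the treewidth is 2.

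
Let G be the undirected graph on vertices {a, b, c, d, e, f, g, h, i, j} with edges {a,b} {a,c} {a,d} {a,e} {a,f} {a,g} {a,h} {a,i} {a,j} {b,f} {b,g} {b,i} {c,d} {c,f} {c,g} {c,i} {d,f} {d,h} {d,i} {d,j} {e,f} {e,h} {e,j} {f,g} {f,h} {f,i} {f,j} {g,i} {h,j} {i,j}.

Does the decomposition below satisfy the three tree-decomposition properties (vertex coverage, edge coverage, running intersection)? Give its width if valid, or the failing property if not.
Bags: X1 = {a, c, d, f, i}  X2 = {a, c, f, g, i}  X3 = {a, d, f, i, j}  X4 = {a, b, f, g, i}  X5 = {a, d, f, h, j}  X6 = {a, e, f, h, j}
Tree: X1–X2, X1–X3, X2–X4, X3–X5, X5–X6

Yes; width 4.

Vertex coverage: the bags together contain {a, b, c, d, e, f, g, h, i, j}, the full vertex set. Edge coverage: each edge of G has both endpoints in at least one bag. Running intersection: for every vertex, the bags containing it form a connected subtree. All three properties hold, so this is a valid tree decomposition of width max|bag| − 1 = 4, and hence tw(G) ≤ 4.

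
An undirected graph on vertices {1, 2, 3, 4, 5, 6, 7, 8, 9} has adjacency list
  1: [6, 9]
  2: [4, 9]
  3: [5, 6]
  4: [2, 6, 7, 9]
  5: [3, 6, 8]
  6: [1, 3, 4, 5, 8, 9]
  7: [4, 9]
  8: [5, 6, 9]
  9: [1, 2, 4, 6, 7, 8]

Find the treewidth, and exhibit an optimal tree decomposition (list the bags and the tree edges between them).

Treewidth 2.
Bags: B1 = {4, 6, 9}  B2 = {4, 7, 9}  B3 = {2, 4, 9}  B4 = {6, 8, 9}  B5 = {1, 6, 9}  B6 = {5, 6, 8}  B7 = {3, 5, 6}
Tree: B1–B2, B2–B3, B1–B4, B1–B5, B4–B6, B6–B7

The largest bag has 3 vertices, giving width 2; this decomposition certifies tw(G) ≤ 2. For the lower bound, the 3 vertices {2, 4, 9} are pairwise adjacent, and any tree decomposition puts a clique entirely inside one bag — forcing width ≥ 2. Combining the bounds, tw(G) = 2.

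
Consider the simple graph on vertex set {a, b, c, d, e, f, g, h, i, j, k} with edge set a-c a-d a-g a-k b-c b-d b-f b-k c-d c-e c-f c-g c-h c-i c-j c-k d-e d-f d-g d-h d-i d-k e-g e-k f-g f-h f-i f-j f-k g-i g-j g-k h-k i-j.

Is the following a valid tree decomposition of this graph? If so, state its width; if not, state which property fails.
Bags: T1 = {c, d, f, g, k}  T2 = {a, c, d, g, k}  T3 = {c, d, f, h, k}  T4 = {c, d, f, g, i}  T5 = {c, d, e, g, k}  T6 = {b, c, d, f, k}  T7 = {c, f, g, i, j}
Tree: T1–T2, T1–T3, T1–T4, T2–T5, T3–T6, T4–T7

Yes; width 4.

Vertex coverage: the bags together contain {a, b, c, d, e, f, g, h, i, j, k}, the full vertex set. Edge coverage: each edge of G has both endpoints in at least one bag. Running intersection: for every vertex, the bags containing it form a connected subtree. All three properties hold, so this is a valid tree decomposition of width max|bag| − 1 = 4, and hence tw(G) ≤ 4.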